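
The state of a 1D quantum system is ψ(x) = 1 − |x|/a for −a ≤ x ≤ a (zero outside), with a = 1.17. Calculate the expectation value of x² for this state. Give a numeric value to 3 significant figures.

0.137

⟨x²⟩ = ∫ x²·|ψ|² dx / ∫|ψ|² dx (integrals over the domain).
ψ is even, so ∫ over [−a, a] = 2∫₀ᵃ with ψ = 1 − x/a there: ∫₀ᵃ (1 − x/a)² dx = a/3, ∫₀ᵃ x²(1 − x/a)² dx = a³/30, ∫₀ᵃ x⁴(1 − x/a)² dx = a⁵/105.
State is unnormalized: ∫|ψ|² dx = 0.78000, and ∫ψ*·x²·ψ dx = 0.10677, so ⟨x²⟩ = 0.10677 / 0.78000.
⟨x²⟩ = 0.13689.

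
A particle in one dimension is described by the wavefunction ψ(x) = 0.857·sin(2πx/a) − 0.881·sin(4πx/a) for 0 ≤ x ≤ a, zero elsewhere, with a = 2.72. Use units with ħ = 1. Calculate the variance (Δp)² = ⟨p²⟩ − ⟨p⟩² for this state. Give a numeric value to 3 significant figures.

13.6

Compute ⟨p⟩ and ⟨p²⟩ separately; (Δp)² = ⟨p²⟩ − ⟨p⟩².
d²/dx² sin(jπx/a) = −(jπ/a)²·sin(jπx/a); on 0 ≤ x ≤ a, ∫sin²(jπx/a) dx = a/2 and ∫sin(jπx/a)·sin(lπx/a) dx = 0 for j ≠ l, so only diagonal terms survive in ∫|ψ|² and ∫ψ·ψ″; ∫ψ·ψ′ dx = [ψ²/2] between the walls = 0.
Normalization: ∫|ψ|² dx = 2.0544.
⟨p⟩ = 0.0000 and ⟨p²⟩ = 13.561.
(Δp)² = 13.561 − (0.0000)² = 13.561.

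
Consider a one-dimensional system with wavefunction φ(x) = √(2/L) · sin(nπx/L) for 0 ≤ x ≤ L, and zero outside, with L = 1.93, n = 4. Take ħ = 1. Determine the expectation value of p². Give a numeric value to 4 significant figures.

p² φ = −ħ² d²φ/dx²; ⟨p²⟩ = −ħ² ∫ φ*·φ'' dx.
d/dx sin(nπx/L) = (nπ/L)·cos(nπx/L) and d²/dx² sin(nπx/L) = −(nπ/L)²·sin(nπx/L); on 0 ≤ x ≤ L, ∫sin²(nπx/L) dx = L/2 and ∫sin(nπx/L)·cos(nπx/L) dx = 0.
⟨p²⟩ = 42.394.

42.39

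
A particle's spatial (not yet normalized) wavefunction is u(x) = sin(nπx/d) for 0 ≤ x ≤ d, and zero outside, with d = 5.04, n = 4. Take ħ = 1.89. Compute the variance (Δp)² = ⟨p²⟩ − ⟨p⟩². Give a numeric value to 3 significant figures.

22.2

Compute ⟨p⟩ and ⟨p²⟩ separately; (Δp)² = ⟨p²⟩ − ⟨p⟩².
d/dx sin(nπx/d) = (nπ/d)·cos(nπx/d) and d²/dx² sin(nπx/d) = −(nπ/d)²·sin(nπx/d); on 0 ≤ x ≤ d, ∫sin²(nπx/d) dx = d/2 and ∫sin(nπx/d)·cos(nπx/d) dx = 0.
Normalization: ∫|u|² dx = 2.5200.
⟨p⟩ = 0.0000 and ⟨p²⟩ = 22.207.
(Δp)² = 22.207 − (0.0000)² = 22.207.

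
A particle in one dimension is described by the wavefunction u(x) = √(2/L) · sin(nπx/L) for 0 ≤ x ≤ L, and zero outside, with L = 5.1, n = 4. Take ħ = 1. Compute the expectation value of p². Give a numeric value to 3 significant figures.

6.07

p² u = −ħ² d²u/dx²; ⟨p²⟩ = −ħ² ∫ u*·u'' dx.
d/dx sin(nπx/L) = (nπ/L)·cos(nπx/L) and d²/dx² sin(nπx/L) = −(nπ/L)²·sin(nπx/L); on 0 ≤ x ≤ L, ∫sin²(nπx/L) dx = L/2 and ∫sin(nπx/L)·cos(nπx/L) dx = 0.
⟨p²⟩ = 6.0713.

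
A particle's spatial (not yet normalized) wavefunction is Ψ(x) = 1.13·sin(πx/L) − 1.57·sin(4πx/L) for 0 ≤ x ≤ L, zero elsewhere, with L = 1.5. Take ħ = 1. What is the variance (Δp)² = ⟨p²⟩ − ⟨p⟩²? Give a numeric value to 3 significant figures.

47.7

Compute ⟨p⟩ and ⟨p²⟩ separately; (Δp)² = ⟨p²⟩ − ⟨p⟩².
d²/dx² sin(jπx/L) = −(jπ/L)²·sin(jπx/L); on 0 ≤ x ≤ L, ∫sin²(jπx/L) dx = L/2 and ∫sin(jπx/L)·sin(lπx/L) dx = 0 for j ≠ l, so only diagonal terms survive in ∫|Ψ|² and ∫Ψ·Ψ″; ∫Ψ·Ψ′ dx = [Ψ²/2] between the walls = 0.
Normalization: ∫|Ψ|² dx = 2.8064.
⟨p⟩ = 0.0000 and ⟨p²⟩ = 47.730.
(Δp)² = 47.730 − (0.0000)² = 47.730.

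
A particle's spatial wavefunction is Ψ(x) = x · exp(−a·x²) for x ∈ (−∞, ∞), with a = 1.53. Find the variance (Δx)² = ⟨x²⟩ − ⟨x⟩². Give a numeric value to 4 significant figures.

0.4902

Compute ⟨x⟩ and ⟨x²⟩ separately, then (Δx)² = ⟨x²⟩ − ⟨x⟩².
Expand each integrand as polynomial × e^(−2ax²) and use ∫x^(2j)·e^(−2ax²) dx = (2j−1)!!/(4a)^j · √(π/(2a)), odd powers → 0; here √(π/(2a)) = 1.0132.
Normalization: ∫|Ψ|² dx = 0.16556.
⟨x⟩ = 0.0000 and ⟨x²⟩ = 0.49020.
(Δx)² = 0.49020 − (0.0000)² = 0.49020.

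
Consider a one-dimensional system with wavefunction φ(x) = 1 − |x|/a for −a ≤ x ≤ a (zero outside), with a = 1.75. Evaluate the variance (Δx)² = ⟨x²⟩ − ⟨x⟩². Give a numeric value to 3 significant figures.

Compute ⟨x⟩ and ⟨x²⟩ separately, then (Δx)² = ⟨x²⟩ − ⟨x⟩².
φ is even, so ∫ over [−a, a] = 2∫₀ᵃ with φ = 1 − x/a there: ∫₀ᵃ (1 − x/a)² dx = a/3, ∫₀ᵃ x²(1 − x/a)² dx = a³/30, ∫₀ᵃ x⁴(1 − x/a)² dx = a⁵/105.
Normalization: ∫|φ|² dx = 1.1667.
⟨x⟩ = 0.0000 and ⟨x²⟩ = 0.30625.
(Δx)² = 0.30625 − (0.0000)² = 0.30625.

0.306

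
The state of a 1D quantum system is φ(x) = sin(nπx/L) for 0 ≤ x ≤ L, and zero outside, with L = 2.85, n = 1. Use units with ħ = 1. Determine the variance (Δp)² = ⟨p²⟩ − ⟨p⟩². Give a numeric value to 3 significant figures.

Compute ⟨p⟩ and ⟨p²⟩ separately; (Δp)² = ⟨p²⟩ − ⟨p⟩².
d/dx sin(nπx/L) = (nπ/L)·cos(nπx/L) and d²/dx² sin(nπx/L) = −(nπ/L)²·sin(nπx/L); on 0 ≤ x ≤ L, ∫sin²(nπx/L) dx = L/2 and ∫sin(nπx/L)·cos(nπx/L) dx = 0.
Normalization: ∫|φ|² dx = 1.4250.
⟨p⟩ = 0.0000 and ⟨p²⟩ = 1.2151.
(Δp)² = 1.2151 − (0.0000)² = 1.2151.

1.22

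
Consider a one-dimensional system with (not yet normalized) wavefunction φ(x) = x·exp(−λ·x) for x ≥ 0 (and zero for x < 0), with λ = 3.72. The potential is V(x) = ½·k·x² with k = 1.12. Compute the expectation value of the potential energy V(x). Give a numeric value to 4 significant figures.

⟨V⟩ = ∫ V(x)·|φ|² dx / ∫|φ|² dx.
Every integrand reduces to terms xʲ·e^(−2λx) on [0, ∞); use ∫₀^∞ xʲ·e^(−2λx) dx = j!/(2λ)^(j+1).
State is unnormalized: ∫|φ|² dx = 0.0048564, and ∫φ*·V(x)·φ dx = 0.00058957, so ⟨V⟩ = 0.00058957 / 0.0048564.
⟨V⟩ = 0.12140.

0.1214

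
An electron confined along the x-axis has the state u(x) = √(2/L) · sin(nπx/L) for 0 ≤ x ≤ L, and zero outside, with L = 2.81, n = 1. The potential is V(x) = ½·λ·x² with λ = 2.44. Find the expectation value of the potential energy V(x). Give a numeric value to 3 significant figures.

2.72

⟨V⟩ = ∫ V(x)·|u|² dx.
With sin²θ = (1 − cos2θ)/2 on 0 ≤ x ≤ L: ∫sin²(nπx/L) dx = L/2, ∫x·sin²(nπx/L) dx = L²/4, ∫x²·sin²(nπx/L) dx = L³·(1/6 − 1/(4n²π²)); higher powers xᵏ the same way, integrating xᵏ·cos(2nπx/L) by parts.
⟨V⟩ = 2.7231.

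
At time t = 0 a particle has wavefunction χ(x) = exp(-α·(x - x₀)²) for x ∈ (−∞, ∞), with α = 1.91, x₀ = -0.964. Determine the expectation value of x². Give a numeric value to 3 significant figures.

1.06

⟨x²⟩ = ∫ x²·|χ|² dx / ∫|χ|² dx (integrals over the domain).
Gaussian moments (u = x − x₀): ∫u^(2j)·e^(−2αu²) du = (2j−1)!!/(4α)^j · √(π/(2α)), odd powers integrate to 0; here √(π/(2α)) = 0.90687.
State is unnormalized: ∫|χ|² dx = 0.90687, and ∫χ*·x²·χ dx = 0.96145, so ⟨x²⟩ = 0.96145 / 0.90687.
⟨x²⟩ = 1.0602.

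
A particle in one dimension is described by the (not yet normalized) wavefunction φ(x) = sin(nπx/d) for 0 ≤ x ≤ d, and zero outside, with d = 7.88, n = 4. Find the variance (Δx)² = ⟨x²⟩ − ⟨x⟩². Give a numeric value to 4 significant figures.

4.978

Compute ⟨x⟩ and ⟨x²⟩ separately, then (Δx)² = ⟨x²⟩ − ⟨x⟩².
With sin²θ = (1 − cos2θ)/2 on 0 ≤ x ≤ d: ∫sin²(nπx/d) dx = d/2, ∫x·sin²(nπx/d) dx = d²/4, ∫x²·sin²(nπx/d) dx = d³·(1/6 − 1/(4n²π²)); higher powers xᵏ the same way, integrating xᵏ·cos(2nπx/d) by parts.
Normalization: ∫|φ|² dx = 3.9400.
⟨x⟩ = 3.9400 and ⟨x²⟩ = 20.502.
(Δx)² = 20.502 − (3.9400)² = 4.9779.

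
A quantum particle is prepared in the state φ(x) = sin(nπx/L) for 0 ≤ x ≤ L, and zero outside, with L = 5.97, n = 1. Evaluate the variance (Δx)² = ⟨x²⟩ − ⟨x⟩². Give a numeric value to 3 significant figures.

Compute ⟨x⟩ and ⟨x²⟩ separately, then (Δx)² = ⟨x²⟩ − ⟨x⟩².
With sin²θ = (1 − cos2θ)/2 on 0 ≤ x ≤ L: ∫sin²(nπx/L) dx = L/2, ∫x·sin²(nπx/L) dx = L²/4, ∫x²·sin²(nπx/L) dx = L³·(1/6 − 1/(4n²π²)); higher powers xᵏ the same way, integrating xᵏ·cos(2nπx/L) by parts.
Normalization: ∫|φ|² dx = 2.9850.
⟨x⟩ = 2.9850 and ⟨x²⟩ = 10.075.
(Δx)² = 10.075 − (2.9850)² = 1.1645.

1.16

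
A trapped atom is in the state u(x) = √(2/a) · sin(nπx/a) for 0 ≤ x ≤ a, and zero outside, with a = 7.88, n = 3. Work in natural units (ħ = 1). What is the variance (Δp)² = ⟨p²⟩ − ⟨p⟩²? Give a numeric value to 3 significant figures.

Compute ⟨p⟩ and ⟨p²⟩ separately; (Δp)² = ⟨p²⟩ − ⟨p⟩².
d/dx sin(nπx/a) = (nπ/a)·cos(nπx/a) and d²/dx² sin(nπx/a) = −(nπ/a)²·sin(nπx/a); on 0 ≤ x ≤ a, ∫sin²(nπx/a) dx = a/2 and ∫sin(nπx/a)·cos(nπx/a) dx = 0.
⟨p⟩ = 0.0000 and ⟨p²⟩ = 1.4305.
(Δp)² = 1.4305 − (0.0000)² = 1.4305.

1.43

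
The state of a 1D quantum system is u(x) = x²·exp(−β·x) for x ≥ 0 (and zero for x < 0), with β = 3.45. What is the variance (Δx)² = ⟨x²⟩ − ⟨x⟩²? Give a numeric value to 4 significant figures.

0.1050

Compute ⟨x⟩ and ⟨x²⟩ separately, then (Δx)² = ⟨x²⟩ − ⟨x⟩².
Every integrand reduces to terms xʲ·e^(−2βx) on [0, ∞); use ∫₀^∞ xʲ·e^(−2βx) dx = j!/(2β)^(j+1).
Normalization: ∫|u|² dx = 0.0015345.
⟨x⟩ = 0.72464 and ⟨x²⟩ = 0.63012.
(Δx)² = 0.63012 − (0.72464)² = 0.10502.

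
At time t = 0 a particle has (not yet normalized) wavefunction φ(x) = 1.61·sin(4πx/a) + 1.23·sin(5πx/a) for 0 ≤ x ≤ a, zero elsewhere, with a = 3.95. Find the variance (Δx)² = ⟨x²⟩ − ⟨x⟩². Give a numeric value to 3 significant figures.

0.676

Compute ⟨x⟩ and ⟨x²⟩ separately, then (Δx)² = ⟨x²⟩ − ⟨x⟩².
On 0 ≤ x ≤ a (j ≠ l): ∫sin²(jπx/a) dx = a/2, ∫sin(jπx/a)·sin(lπx/a) dx = 0; diagonal moments ∫x·sin²(jπx/a) dx = a²/4, ∫x²·sin²(jπx/a) dx = a³·(1/6 − 1/(4j²π²)); cross terms ∫x·sin(jπx/a)·sin(lπx/a) dx = 0 for j + l even and −4jla²/(π²(j² − l²)²) for j + l odd, ∫x²·sin(jπx/a)·sin(lπx/a) dx = (−1)^(j+l)·4jla³/(π²(j² − l²)²); higher powers the same way via product-to-sum and parts.
Normalization: ∫|φ|² dx = 8.1074.
⟨x⟩ = 1.2123 and ⟨x²⟩ = 2.1451.
(Δx)² = 2.1451 − (1.2123)² = 0.67558.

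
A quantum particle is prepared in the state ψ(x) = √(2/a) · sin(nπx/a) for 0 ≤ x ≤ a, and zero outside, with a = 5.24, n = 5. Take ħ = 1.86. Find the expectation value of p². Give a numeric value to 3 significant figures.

31.1

p² ψ = −ħ² d²ψ/dx²; ⟨p²⟩ = −ħ² ∫ ψ*·ψ'' dx.
d/dx sin(nπx/a) = (nπ/a)·cos(nπx/a) and d²/dx² sin(nπx/a) = −(nπ/a)²·sin(nπx/a); on 0 ≤ x ≤ a, ∫sin²(nπx/a) dx = a/2 and ∫sin(nπx/a)·cos(nπx/a) dx = 0.
⟨p²⟩ = 31.089.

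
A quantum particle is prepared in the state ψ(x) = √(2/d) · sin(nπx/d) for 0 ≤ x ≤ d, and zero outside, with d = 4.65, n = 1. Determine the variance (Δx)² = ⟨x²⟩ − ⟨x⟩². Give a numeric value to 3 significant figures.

0.706

Compute ⟨x⟩ and ⟨x²⟩ separately, then (Δx)² = ⟨x²⟩ − ⟨x⟩².
With sin²θ = (1 − cos2θ)/2 on 0 ≤ x ≤ d: ∫sin²(nπx/d) dx = d/2, ∫x·sin²(nπx/d) dx = d²/4, ∫x²·sin²(nπx/d) dx = d³·(1/6 − 1/(4n²π²)); higher powers xᵏ the same way, integrating xᵏ·cos(2nπx/d) by parts.
⟨x⟩ = 2.3250 and ⟨x²⟩ = 6.1121.
(Δx)² = 6.1121 − (2.3250)² = 0.70647.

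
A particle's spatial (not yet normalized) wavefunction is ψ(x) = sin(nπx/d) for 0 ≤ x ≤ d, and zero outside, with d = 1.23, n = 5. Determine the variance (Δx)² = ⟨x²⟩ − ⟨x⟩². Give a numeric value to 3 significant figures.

Compute ⟨x⟩ and ⟨x²⟩ separately, then (Δx)² = ⟨x²⟩ − ⟨x⟩².
With sin²θ = (1 − cos2θ)/2 on 0 ≤ x ≤ d: ∫sin²(nπx/d) dx = d/2, ∫x·sin²(nπx/d) dx = d²/4, ∫x²·sin²(nπx/d) dx = d³·(1/6 − 1/(4n²π²)); higher powers xᵏ the same way, integrating xᵏ·cos(2nπx/d) by parts.
Normalization: ∫|ψ|² dx = 0.61500.
⟨x⟩ = 0.61500 and ⟨x²⟩ = 0.50123.
(Δx)² = 0.50123 − (0.61500)² = 0.12301.

0.123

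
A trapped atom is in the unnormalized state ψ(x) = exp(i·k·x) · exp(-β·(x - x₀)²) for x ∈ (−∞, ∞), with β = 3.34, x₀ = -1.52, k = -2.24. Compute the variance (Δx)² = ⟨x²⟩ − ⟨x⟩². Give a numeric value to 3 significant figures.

Compute ⟨x⟩ and ⟨x²⟩ separately, then (Δx)² = ⟨x²⟩ − ⟨x⟩².
Gaussian moments (u = x − x₀): ∫u^(2j)·e^(−2βu²) du = (2j−1)!!/(4β)^j · √(π/(2β)), odd powers integrate to 0; here √(π/(2β)) = 0.68578.
Normalization: ∫|ψ|² dx = 0.68578.
⟨x⟩ = -1.5200 and ⟨x²⟩ = 2.3853.
(Δx)² = 2.3853 − (-1.5200)² = 0.074850.

0.0749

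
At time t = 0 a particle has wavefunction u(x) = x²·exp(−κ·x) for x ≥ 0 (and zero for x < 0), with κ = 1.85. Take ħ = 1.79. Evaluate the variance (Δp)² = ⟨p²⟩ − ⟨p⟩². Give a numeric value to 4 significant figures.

Compute ⟨p⟩ and ⟨p²⟩ separately; (Δp)² = ⟨p²⟩ − ⟨p⟩².
Differentiate x²·exp(−κ·x) with the product rule; every integrand then reduces to terms xʲ·e^(−2κx) on [0, ∞), with ∫₀^∞ xʲ·e^(−2κx) dx = j!/(2κ)^(j+1).
Normalization: ∫|u|² dx = 0.034610.
⟨p⟩ = 0.0000 and ⟨p²⟩ = 3.6553.
(Δp)² = 3.6553 − (0.0000)² = 3.6553.

3.655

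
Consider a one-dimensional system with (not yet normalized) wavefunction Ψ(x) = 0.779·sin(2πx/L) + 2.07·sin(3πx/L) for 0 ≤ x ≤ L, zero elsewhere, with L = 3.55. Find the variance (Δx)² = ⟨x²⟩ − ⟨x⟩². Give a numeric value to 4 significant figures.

Compute ⟨x⟩ and ⟨x²⟩ separately, then (Δx)² = ⟨x²⟩ − ⟨x⟩².
On 0 ≤ x ≤ L (j ≠ l): ∫sin²(jπx/L) dx = L/2, ∫sin(jπx/L)·sin(lπx/L) dx = 0; diagonal moments ∫x·sin²(jπx/L) dx = L²/4, ∫x²·sin²(jπx/L) dx = L³·(1/6 − 1/(4j²π²)); cross terms ∫x·sin(jπx/L)·sin(lπx/L) dx = 0 for j + l even and −4jlL²/(π²(j² − l²)²) for j + l odd, ∫x²·sin(jπx/L)·sin(lπx/L) dx = (−1)^(j+l)·4jlL³/(π²(j² − l²)²); higher powers the same way via product-to-sum and parts.
Normalization: ∫|Ψ|² dx = 8.6828.
⟨x⟩ = 1.3197 and ⟨x²⟩ = 2.5026.
(Δx)² = 2.5026 − (1.3197)² = 0.76096.

0.7610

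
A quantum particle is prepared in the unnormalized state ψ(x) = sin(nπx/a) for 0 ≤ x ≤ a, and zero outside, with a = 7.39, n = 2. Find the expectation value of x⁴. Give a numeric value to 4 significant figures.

⟨x⁴⟩ = ∫ x⁴·|ψ|² dx / ∫|ψ|² dx (integrals over the domain).
With sin²θ = (1 − cos2θ)/2 on 0 ≤ x ≤ a: ∫sin²(nπx/a) dx = a/2, ∫x·sin²(nπx/a) dx = a²/4, ∫x²·sin²(nπx/a) dx = a³·(1/6 − 1/(4n²π²)); higher powers xᵏ the same way, integrating xᵏ·cos(2nπx/a) by parts.
State is unnormalized: ∫|ψ|² dx = 3.6950, and ∫ψ*·x⁴·ψ dx = 1935.5, so ⟨x⁴⟩ = 1935.5 / 3.6950.
⟨x⁴⟩ = 523.82.

523.8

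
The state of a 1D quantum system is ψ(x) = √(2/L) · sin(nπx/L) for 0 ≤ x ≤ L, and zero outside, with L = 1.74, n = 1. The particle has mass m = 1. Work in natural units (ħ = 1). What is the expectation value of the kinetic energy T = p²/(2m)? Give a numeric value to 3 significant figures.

T = −(ħ²/2m) d²/dx², so ⟨T⟩ = −(ħ²/2m) ∫ ψ*·ψ'' dx; with m = 1.
d/dx sin(nπx/L) = (nπ/L)·cos(nπx/L) and d²/dx² sin(nπx/L) = −(nπ/L)²·sin(nπx/L); on 0 ≤ x ≤ L, ∫sin²(nπx/L) dx = L/2 and ∫sin(nπx/L)·cos(nπx/L) dx = 0.
⟨T⟩ = 1.6299.

1.63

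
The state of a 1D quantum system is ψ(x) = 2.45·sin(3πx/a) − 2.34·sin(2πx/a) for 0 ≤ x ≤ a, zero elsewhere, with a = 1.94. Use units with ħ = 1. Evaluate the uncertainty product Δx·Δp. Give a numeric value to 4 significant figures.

Δx = √(⟨x²⟩−⟨x⟩²), Δp = √(⟨p²⟩−⟨p⟩²).
On 0 ≤ x ≤ a (j ≠ l): ∫sin²(jπx/a) dx = a/2, ∫sin(jπx/a)·sin(lπx/a) dx = 0; diagonal moments ∫x·sin²(jπx/a) dx = a²/4, ∫x²·sin²(jπx/a) dx = a³·(1/6 − 1/(4j²π²)); cross terms ∫x·sin(jπx/a)·sin(lπx/a) dx = 0 for j + l even and −4jla²/(π²(j² − l²)²) for j + l odd, ∫x²·sin(jπx/a)·sin(lπx/a) dx = (−1)^(j+l)·4jla³/(π²(j² − l²)²); higher powers the same way via product-to-sum and parts. d²/dx² sin(jπx/a) = −(jπ/a)²·sin(jπx/a); on 0 ≤ x ≤ a, ∫sin²(jπx/a) dx = a/2 and ∫sin(jπx/a)·sin(lπx/a) dx = 0 for j ≠ l, so only diagonal terms survive in ∫|ψ|² and ∫ψ·ψ″; ∫ψ·ψ′ dx = [ψ²/2] between the walls = 0.
Normalization: ∫|ψ|² dx = 11.134.
⟨x⟩ = 1.3470, ⟨x²⟩ = 1.9521 ⇒ Δx = 0.37106.
⟨p⟩ = 0.0000, ⟨p²⟩ = 17.346 ⇒ Δp = 4.1649.
Δx·Δp = 1.5454.

1.545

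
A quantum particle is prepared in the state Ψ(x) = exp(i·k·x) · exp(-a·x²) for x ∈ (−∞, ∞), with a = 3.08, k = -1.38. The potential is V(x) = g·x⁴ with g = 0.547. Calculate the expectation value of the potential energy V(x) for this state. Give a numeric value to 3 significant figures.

⟨V⟩ = ∫ V(x)·|Ψ|² dx / ∫|Ψ|² dx.
Gaussian moments: ∫x^(2j)·e^(−2ax²) dx = (2j−1)!!/(4a)^j · √(π/(2a)), odd powers integrate to 0; here √(π/(2a)) = 0.71414.
State is unnormalized: ∫|Ψ|² dx = 0.71414, and ∫Ψ*·V(x)·Ψ dx = 0.0077210, so ⟨V⟩ = 0.0077210 / 0.71414.
⟨V⟩ = 0.010812.

0.0108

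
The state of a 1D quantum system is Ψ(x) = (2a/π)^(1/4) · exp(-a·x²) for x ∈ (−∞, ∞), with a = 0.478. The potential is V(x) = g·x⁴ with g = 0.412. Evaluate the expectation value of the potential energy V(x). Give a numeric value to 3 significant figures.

0.338

⟨V⟩ = ∫ V(x)·|Ψ|² dx.
Gaussian moments: ∫x^(2j)·e^(−2ax²) dx = (2j−1)!!/(4a)^j · √(π/(2a)), odd powers integrate to 0; here √(π/(2a)) = 1.8128.
⟨V⟩ = 0.33810.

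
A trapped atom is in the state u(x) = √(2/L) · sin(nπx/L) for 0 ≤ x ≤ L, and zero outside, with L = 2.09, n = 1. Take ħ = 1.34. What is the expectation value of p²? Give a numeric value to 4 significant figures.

4.057

p² u = −ħ² d²u/dx²; ⟨p²⟩ = −ħ² ∫ u*·u'' dx.
d/dx sin(nπx/L) = (nπ/L)·cos(nπx/L) and d²/dx² sin(nπx/L) = −(nπ/L)²·sin(nπx/L); on 0 ≤ x ≤ L, ∫sin²(nπx/L) dx = L/2 and ∫sin(nπx/L)·cos(nπx/L) dx = 0.
⟨p²⟩ = 4.0571.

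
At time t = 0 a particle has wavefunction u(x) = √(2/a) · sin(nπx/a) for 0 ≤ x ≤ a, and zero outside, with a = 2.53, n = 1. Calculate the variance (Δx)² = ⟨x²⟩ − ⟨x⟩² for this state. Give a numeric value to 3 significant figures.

Compute ⟨x⟩ and ⟨x²⟩ separately, then (Δx)² = ⟨x²⟩ − ⟨x⟩².
With sin²θ = (1 − cos2θ)/2 on 0 ≤ x ≤ a: ∫sin²(nπx/a) dx = a/2, ∫x·sin²(nπx/a) dx = a²/4, ∫x²·sin²(nπx/a) dx = a³·(1/6 − 1/(4n²π²)); higher powers xᵏ the same way, integrating xᵏ·cos(2nπx/a) by parts.
⟨x⟩ = 1.2650 and ⟨x²⟩ = 1.8094.
(Δx)² = 1.8094 − (1.2650)² = 0.20913.

0.209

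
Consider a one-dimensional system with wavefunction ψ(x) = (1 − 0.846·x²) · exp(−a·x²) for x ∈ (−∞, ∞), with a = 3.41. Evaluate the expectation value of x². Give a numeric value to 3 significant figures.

⟨x²⟩ = ∫ x²·|ψ|² dx / ∫|ψ|² dx (integrals over the domain).
Expand each integrand as polynomial × e^(−2ax²) and use ∫x^(2j)·e^(−2ax²) dx = (2j−1)!!/(4a)^j · √(π/(2a)), odd powers → 0; here √(π/(2a)) = 0.67871.
State is unnormalized: ∫|ψ|² dx = 0.60235, and ∫ψ*·x²·ψ dx = 0.034113, so ⟨x²⟩ = 0.034113 / 0.60235.
⟨x²⟩ = 0.056633.

0.0566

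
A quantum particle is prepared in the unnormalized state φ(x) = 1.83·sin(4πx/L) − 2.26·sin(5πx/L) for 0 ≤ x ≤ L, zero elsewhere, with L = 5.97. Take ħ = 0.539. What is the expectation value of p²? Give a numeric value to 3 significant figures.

p² φ = −ħ² d²φ/dx²; ⟨p²⟩ = −ħ² ∫ φ*·φ'' dx / ∫|φ|² dx.
d²/dx² sin(jπx/L) = −(jπ/L)²·sin(jπx/L); on 0 ≤ x ≤ L, ∫sin²(jπx/L) dx = L/2 and ∫sin(jπx/L)·sin(lπx/L) dx = 0 for j ≠ l, so only diagonal terms survive in ∫|φ|² and ∫φ·φ″; ∫φ·φ′ dx = [φ²/2] between the walls = 0.
State is unnormalized: ∫|φ|² dx = 25.243, and ∫φ*·(−ħ² φ'') dx = 43.532, so ⟨p²⟩ = 43.532 / 25.243.
⟨p²⟩ = 1.7245.

1.72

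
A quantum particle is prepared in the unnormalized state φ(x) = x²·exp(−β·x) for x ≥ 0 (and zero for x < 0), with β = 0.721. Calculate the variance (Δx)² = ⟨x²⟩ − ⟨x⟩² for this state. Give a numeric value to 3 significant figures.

2.40

Compute ⟨x⟩ and ⟨x²⟩ separately, then (Δx)² = ⟨x²⟩ − ⟨x⟩².
Every integrand reduces to terms xʲ·e^(−2βx) on [0, ∞); use ∫₀^∞ xʲ·e^(−2βx) dx = j!/(2β)^(j+1).
Normalization: ∫|φ|² dx = 3.8493.
⟨x⟩ = 3.4674 and ⟨x²⟩ = 14.427.
(Δx)² = 14.427 − (3.4674)² = 2.4046.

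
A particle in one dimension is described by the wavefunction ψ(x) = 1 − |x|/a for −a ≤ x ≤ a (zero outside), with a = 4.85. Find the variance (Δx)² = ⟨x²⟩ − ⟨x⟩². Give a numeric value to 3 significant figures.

2.35

Compute ⟨x⟩ and ⟨x²⟩ separately, then (Δx)² = ⟨x²⟩ − ⟨x⟩².
ψ is even, so ∫ over [−a, a] = 2∫₀ᵃ with ψ = 1 − x/a there: ∫₀ᵃ (1 − x/a)² dx = a/3, ∫₀ᵃ x²(1 − x/a)² dx = a³/30, ∫₀ᵃ x⁴(1 − x/a)² dx = a⁵/105.
Normalization: ∫|ψ|² dx = 3.2333.
⟨x⟩ = 0.0000 and ⟨x²⟩ = 2.3523.
(Δx)² = 2.3523 − (0.0000)² = 2.3523.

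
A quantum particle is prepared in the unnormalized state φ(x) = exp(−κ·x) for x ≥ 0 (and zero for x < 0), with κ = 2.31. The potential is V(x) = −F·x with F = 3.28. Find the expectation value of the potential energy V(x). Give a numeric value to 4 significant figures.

⟨V⟩ = ∫ V(x)·|φ|² dx / ∫|φ|² dx.
Every integrand reduces to terms xʲ·e^(−2κx) on [0, ∞); use ∫₀^∞ xʲ·e^(−2κx) dx = j!/(2κ)^(j+1).
State is unnormalized: ∫|φ|² dx = 0.21645, and ∫φ*·V(x)·φ dx = -0.15367, so ⟨V⟩ = -0.15367 / 0.21645.
⟨V⟩ = -0.70996.

-0.7100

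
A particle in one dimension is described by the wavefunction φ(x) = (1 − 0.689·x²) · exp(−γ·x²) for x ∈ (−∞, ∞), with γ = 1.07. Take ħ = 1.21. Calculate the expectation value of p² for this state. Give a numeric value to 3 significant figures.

3.12

p² φ = −ħ² d²φ/dx²; ⟨p²⟩ = −ħ² ∫ φ*·φ'' dx / ∫|φ|² dx.
Expand each integrand as polynomial × e^(−2γx²) and use ∫x^(2j)·e^(−2γx²) dx = (2j−1)!!/(4γ)^j · √(π/(2γ)), odd powers → 0; here √(π/(2γ)) = 1.2116. Differentiate with the product rule, d/dx e^(−γx²) = −2γx·e^(−γx²).
State is unnormalized: ∫|φ|² dx = 0.91572, and ∫φ*·(−ħ² φ'') dx = 2.8536, so ⟨p²⟩ = 2.8536 / 0.91572.
⟨p²⟩ = 3.1162.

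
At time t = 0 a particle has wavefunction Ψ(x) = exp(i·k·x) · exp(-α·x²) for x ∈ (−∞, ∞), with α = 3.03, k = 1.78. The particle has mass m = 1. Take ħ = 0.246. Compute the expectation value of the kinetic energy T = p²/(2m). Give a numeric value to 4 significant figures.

0.1876

T = −(ħ²/2m) d²/dx², so ⟨T⟩ = −(ħ²/2m) ∫ Ψ*·Ψ'' dx / ∫|Ψ|² dx; with m = 1.
Gaussian moments: ∫x^(2j)·e^(−2αx²) dx = (2j−1)!!/(4α)^j · √(π/(2α)), odd powers integrate to 0; here √(π/(2α)) = 0.72001. Derivatives: Ψ′ = (ik − 2αx)·Ψ, Ψ″ = ((ik − 2αx)² − 2α)·Ψ; the odd-in-x pieces drop out.
State is unnormalized: ∫|Ψ|² dx = 0.72001, and ∫Ψ*·(−ħ²/2m · Ψ'') dx = 0.13504, so ⟨T⟩ = 0.13504 / 0.72001.
⟨T⟩ = 0.18755.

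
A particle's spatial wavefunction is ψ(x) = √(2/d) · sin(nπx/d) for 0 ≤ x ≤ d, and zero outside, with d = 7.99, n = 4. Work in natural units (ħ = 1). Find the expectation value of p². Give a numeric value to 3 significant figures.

p² ψ = −ħ² d²ψ/dx²; ⟨p²⟩ = −ħ² ∫ ψ*·ψ'' dx.
d/dx sin(nπx/d) = (nπ/d)·cos(nπx/d) and d²/dx² sin(nπx/d) = −(nπ/d)²·sin(nπx/d); on 0 ≤ x ≤ d, ∫sin²(nπx/d) dx = d/2 and ∫sin(nπx/d)·cos(nπx/d) dx = 0.
⟨p²⟩ = 2.4736.

2.47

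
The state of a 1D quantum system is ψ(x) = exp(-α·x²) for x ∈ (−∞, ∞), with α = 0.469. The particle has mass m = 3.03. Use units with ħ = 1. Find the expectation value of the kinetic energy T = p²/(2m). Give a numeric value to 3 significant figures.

T = −(ħ²/2m) d²/dx², so ⟨T⟩ = −(ħ²/2m) ∫ ψ*·ψ'' dx / ∫|ψ|² dx; with m = 3.03.
Gaussian moments: ∫x^(2j)·e^(−2αx²) dx = (2j−1)!!/(4α)^j · √(π/(2α)), odd powers integrate to 0; here √(π/(2α)) = 1.8301. Derivatives: d/dx e^(−αx²) = −2αx·e^(−αx²), d²/dx² e^(−αx²) = (4α²x² − 2α)·e^(−αx²).
State is unnormalized: ∫|ψ|² dx = 1.8301, and ∫ψ*·(−ħ²/2m · ψ'') dx = 0.14164, so ⟨T⟩ = 0.14164 / 1.8301.
⟨T⟩ = 0.077393.

0.0774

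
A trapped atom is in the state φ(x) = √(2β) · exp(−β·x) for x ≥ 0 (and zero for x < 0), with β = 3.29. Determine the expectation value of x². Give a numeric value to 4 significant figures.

0.04619

⟨x²⟩ = ∫ x²·|φ|² dx (integrals over the domain).
Every integrand reduces to terms xʲ·e^(−2βx) on [0, ∞); use ∫₀^∞ xʲ·e^(−2βx) dx = j!/(2β)^(j+1).
⟨x²⟩ = 0.046193.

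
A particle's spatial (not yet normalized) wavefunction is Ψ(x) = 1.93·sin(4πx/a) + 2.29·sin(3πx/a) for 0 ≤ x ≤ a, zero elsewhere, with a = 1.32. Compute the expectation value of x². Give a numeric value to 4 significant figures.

⟨x²⟩ = ∫ x²·|Ψ|² dx / ∫|Ψ|² dx (integrals over the domain).
On 0 ≤ x ≤ a (j ≠ l): ∫sin²(jπx/a) dx = a/2, ∫sin(jπx/a)·sin(lπx/a) dx = 0; diagonal moments ∫x·sin²(jπx/a) dx = a²/4, ∫x²·sin²(jπx/a) dx = a³·(1/6 − 1/(4j²π²)); cross terms ∫x·sin(jπx/a)·sin(lπx/a) dx = 0 for j + l even and −4jla²/(π²(j² − l²)²) for j + l odd, ∫x²·sin(jπx/a)·sin(lπx/a) dx = (−1)^(j+l)·4jla³/(π²(j² − l²)²); higher powers the same way via product-to-sum and parts.
State is unnormalized: ∫|Ψ|² dx = 5.9195, and ∫Ψ*·x²·Ψ dx = 1.3727, so ⟨x²⟩ = 1.3727 / 5.9195.
⟨x²⟩ = 0.23189.

0.2319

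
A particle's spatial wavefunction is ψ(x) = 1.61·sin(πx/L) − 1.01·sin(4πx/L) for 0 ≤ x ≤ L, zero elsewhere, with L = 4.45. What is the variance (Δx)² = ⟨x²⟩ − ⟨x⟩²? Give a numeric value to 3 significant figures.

Compute ⟨x⟩ and ⟨x²⟩ separately, then (Δx)² = ⟨x²⟩ − ⟨x⟩².
On 0 ≤ x ≤ L (j ≠ l): ∫sin²(jπx/L) dx = L/2, ∫sin(jπx/L)·sin(lπx/L) dx = 0; diagonal moments ∫x·sin²(jπx/L) dx = L²/4, ∫x²·sin²(jπx/L) dx = L³·(1/6 − 1/(4j²π²)); cross terms ∫x·sin(jπx/L)·sin(lπx/L) dx = 0 for j + l even and −4jlL²/(π²(j² − l²)²) for j + l odd, ∫x²·sin(jπx/L)·sin(lπx/L) dx = (−1)^(j+l)·4jlL³/(π²(j² − l²)²); higher powers the same way via product-to-sum and parts.
Normalization: ∫|ψ|² dx = 8.0371.
⟨x⟩ = 2.2827 and ⟨x²⟩ = 6.1201.
(Δx)² = 6.1201 − (2.2827)² = 0.90927.

0.909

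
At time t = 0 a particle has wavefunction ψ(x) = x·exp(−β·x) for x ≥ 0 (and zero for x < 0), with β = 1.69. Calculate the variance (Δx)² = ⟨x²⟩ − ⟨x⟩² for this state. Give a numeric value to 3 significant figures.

Compute ⟨x⟩ and ⟨x²⟩ separately, then (Δx)² = ⟨x²⟩ − ⟨x⟩².
Every integrand reduces to terms xʲ·e^(−2βx) on [0, ∞); use ∫₀^∞ xʲ·e^(−2βx) dx = j!/(2β)^(j+1).
Normalization: ∫|ψ|² dx = 0.051794.
⟨x⟩ = 0.88757 and ⟨x²⟩ = 1.0504.
(Δx)² = 1.0504 − (0.88757)² = 0.26260.

0.263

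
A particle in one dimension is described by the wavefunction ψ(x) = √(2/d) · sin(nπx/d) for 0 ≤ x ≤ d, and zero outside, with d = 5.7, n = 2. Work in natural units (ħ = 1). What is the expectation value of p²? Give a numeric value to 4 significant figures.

1.215

p² ψ = −ħ² d²ψ/dx²; ⟨p²⟩ = −ħ² ∫ ψ*·ψ'' dx.
d/dx sin(nπx/d) = (nπ/d)·cos(nπx/d) and d²/dx² sin(nπx/d) = −(nπ/d)²·sin(nπx/d); on 0 ≤ x ≤ d, ∫sin²(nπx/d) dx = d/2 and ∫sin(nπx/d)·cos(nπx/d) dx = 0.
⟨p²⟩ = 1.2151.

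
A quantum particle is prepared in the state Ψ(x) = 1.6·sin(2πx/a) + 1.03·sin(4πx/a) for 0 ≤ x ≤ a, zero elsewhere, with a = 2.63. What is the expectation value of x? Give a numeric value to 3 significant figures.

⟨x⟩ = ∫ x·|Ψ|² dx / ∫|Ψ|² dx (integrals over the domain).
On 0 ≤ x ≤ a (j ≠ l): ∫sin²(jπx/a) dx = a/2, ∫sin(jπx/a)·sin(lπx/a) dx = 0; diagonal moments ∫x·sin²(jπx/a) dx = a²/4, ∫x²·sin²(jπx/a) dx = a³·(1/6 − 1/(4j²π²)); cross terms ∫x·sin(jπx/a)·sin(lπx/a) dx = 0 for j + l even and −4jla²/(π²(j² − l²)²) for j + l odd, ∫x²·sin(jπx/a)·sin(lπx/a) dx = (−1)^(j+l)·4jla³/(π²(j² − l²)²); higher powers the same way via product-to-sum and parts.
State is unnormalized: ∫|Ψ|² dx = 4.7615, and ∫Ψ*·x·Ψ dx = 6.2614, so ⟨x⟩ = 6.2614 / 4.7615.
⟨x⟩ = 1.3150.

1.32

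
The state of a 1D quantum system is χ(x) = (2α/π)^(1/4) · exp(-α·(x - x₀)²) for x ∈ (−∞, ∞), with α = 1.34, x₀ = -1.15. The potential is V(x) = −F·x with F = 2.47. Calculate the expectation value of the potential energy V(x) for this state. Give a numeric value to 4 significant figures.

⟨V⟩ = ∫ V(x)·|χ|² dx.
Gaussian moments (u = x − x₀): ∫u^(2j)·e^(−2αu²) du = (2j−1)!!/(4α)^j · √(π/(2α)), odd powers integrate to 0; here √(π/(2α)) = 1.0827.
⟨V⟩ = 2.8405.

2.841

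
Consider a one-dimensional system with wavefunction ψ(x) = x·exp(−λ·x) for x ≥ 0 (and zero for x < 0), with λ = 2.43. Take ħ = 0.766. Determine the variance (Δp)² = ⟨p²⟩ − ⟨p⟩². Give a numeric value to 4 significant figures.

Compute ⟨p⟩ and ⟨p²⟩ separately; (Δp)² = ⟨p²⟩ − ⟨p⟩².
Differentiate x·exp(−λ·x) with the product rule; every integrand then reduces to terms xʲ·e^(−2λx) on [0, ∞), with ∫₀^∞ xʲ·e^(−2λx) dx = j!/(2λ)^(j+1).
Normalization: ∫|ψ|² dx = 0.017423.
⟨p⟩ = 0.0000 and ⟨p²⟩ = 3.4647.
(Δp)² = 3.4647 − (0.0000)² = 3.4647.

3.465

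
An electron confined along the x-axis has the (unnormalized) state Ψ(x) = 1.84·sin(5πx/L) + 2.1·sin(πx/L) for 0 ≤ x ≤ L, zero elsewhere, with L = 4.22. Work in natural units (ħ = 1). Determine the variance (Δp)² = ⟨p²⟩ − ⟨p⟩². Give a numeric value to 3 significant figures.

Compute ⟨p⟩ and ⟨p²⟩ separately; (Δp)² = ⟨p²⟩ − ⟨p⟩².
d²/dx² sin(jπx/L) = −(jπ/L)²·sin(jπx/L); on 0 ≤ x ≤ L, ∫sin²(jπx/L) dx = L/2 and ∫sin(jπx/L)·sin(lπx/L) dx = 0 for j ≠ l, so only diagonal terms survive in ∫|Ψ|² and ∫Ψ·Ψ″; ∫Ψ·Ψ′ dx = [Ψ²/2] between the walls = 0.
Normalization: ∫|Ψ|² dx = 16.449.
⟨p⟩ = 0.0000 and ⟨p²⟩ = 6.3308.
(Δp)² = 6.3308 − (0.0000)² = 6.3308.

6.33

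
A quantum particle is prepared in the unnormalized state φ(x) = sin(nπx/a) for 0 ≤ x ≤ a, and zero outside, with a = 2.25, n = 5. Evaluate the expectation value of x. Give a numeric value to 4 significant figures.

1.125

⟨x⟩ = ∫ x·|φ|² dx / ∫|φ|² dx (integrals over the domain).
With sin²θ = (1 − cos2θ)/2 on 0 ≤ x ≤ a: ∫sin²(nπx/a) dx = a/2, ∫x·sin²(nπx/a) dx = a²/4, ∫x²·sin²(nπx/a) dx = a³·(1/6 − 1/(4n²π²)); higher powers xᵏ the same way, integrating xᵏ·cos(2nπx/a) by parts.
State is unnormalized: ∫|φ|² dx = 1.1250, and ∫φ*·x·φ dx = 1.2656, so ⟨x⟩ = 1.2656 / 1.1250.
⟨x⟩ = 1.1250.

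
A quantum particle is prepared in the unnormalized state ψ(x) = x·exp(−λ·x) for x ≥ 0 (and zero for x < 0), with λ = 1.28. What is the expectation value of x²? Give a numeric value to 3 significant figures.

1.83

⟨x²⟩ = ∫ x²·|ψ|² dx / ∫|ψ|² dx (integrals over the domain).
Every integrand reduces to terms xʲ·e^(−2λx) on [0, ∞); use ∫₀^∞ xʲ·e^(−2λx) dx = j!/(2λ)^(j+1).
State is unnormalized: ∫|ψ|² dx = 0.11921, and ∫ψ*·x²·ψ dx = 0.21828, so ⟨x²⟩ = 0.21828 / 0.11921.
⟨x²⟩ = 1.8311.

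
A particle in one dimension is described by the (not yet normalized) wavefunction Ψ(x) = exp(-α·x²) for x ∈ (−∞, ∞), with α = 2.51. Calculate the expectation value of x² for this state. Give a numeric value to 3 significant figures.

⟨x²⟩ = ∫ x²·|Ψ|² dx / ∫|Ψ|² dx (integrals over the domain).
Gaussian moments: ∫x^(2j)·e^(−2αx²) dx = (2j−1)!!/(4α)^j · √(π/(2α)), odd powers integrate to 0; here √(π/(2α)) = 0.79108.
State is unnormalized: ∫|Ψ|² dx = 0.79108, and ∫Ψ*·x²·Ψ dx = 0.078793, so ⟨x²⟩ = 0.078793 / 0.79108.
⟨x²⟩ = 0.099602.

0.0996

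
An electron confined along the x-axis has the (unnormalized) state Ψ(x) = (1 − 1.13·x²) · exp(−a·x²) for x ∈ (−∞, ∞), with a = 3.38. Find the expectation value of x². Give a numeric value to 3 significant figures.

⟨x²⟩ = ∫ x²·|Ψ|² dx / ∫|Ψ|² dx (integrals over the domain).
Expand each integrand as polynomial × e^(−2ax²) and use ∫x^(2j)·e^(−2ax²) dx = (2j−1)!!/(4a)^j · √(π/(2a)), odd powers → 0; here √(π/(2a)) = 0.68171.
State is unnormalized: ∫|Ψ|² dx = 0.58204, and ∫Ψ*·x²·Ψ dx = 0.030420, so ⟨x²⟩ = 0.030420 / 0.58204.
⟨x²⟩ = 0.052264.

0.0523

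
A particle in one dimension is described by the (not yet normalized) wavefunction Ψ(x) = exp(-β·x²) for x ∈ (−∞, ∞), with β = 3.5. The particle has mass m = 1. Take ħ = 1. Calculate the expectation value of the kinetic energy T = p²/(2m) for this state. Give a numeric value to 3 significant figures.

T = −(ħ²/2m) d²/dx², so ⟨T⟩ = −(ħ²/2m) ∫ Ψ*·Ψ'' dx / ∫|Ψ|² dx; with m = 1.
Gaussian moments: ∫x^(2j)·e^(−2βx²) dx = (2j−1)!!/(4β)^j · √(π/(2β)), odd powers integrate to 0; here √(π/(2β)) = 0.66992. Derivatives: d/dx e^(−βx²) = −2βx·e^(−βx²), d²/dx² e^(−βx²) = (4β²x² − 2β)·e^(−βx²).
State is unnormalized: ∫|Ψ|² dx = 0.66992, and ∫Ψ*·(−ħ²/2m · Ψ'') dx = 1.1724, so ⟨T⟩ = 1.1724 / 0.66992.
⟨T⟩ = 1.7500.

1.75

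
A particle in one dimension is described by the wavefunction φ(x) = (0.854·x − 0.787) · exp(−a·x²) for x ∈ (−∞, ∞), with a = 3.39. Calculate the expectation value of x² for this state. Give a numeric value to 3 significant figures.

0.0855

⟨x²⟩ = ∫ x²·|φ|² dx / ∫|φ|² dx (integrals over the domain).
Expand each integrand as polynomial × e^(−2ax²) and use ∫x^(2j)·e^(−2ax²) dx = (2j−1)!!/(4a)^j · √(π/(2a)), odd powers → 0; here √(π/(2a)) = 0.68071.
State is unnormalized: ∫|φ|² dx = 0.45822, and ∫φ*·x²·φ dx = 0.039192, so ⟨x²⟩ = 0.039192 / 0.45822.
⟨x²⟩ = 0.085531.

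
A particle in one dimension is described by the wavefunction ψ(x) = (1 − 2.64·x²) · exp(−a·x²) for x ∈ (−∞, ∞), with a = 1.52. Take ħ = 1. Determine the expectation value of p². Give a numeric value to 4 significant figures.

p² ψ = −ħ² d²ψ/dx²; ⟨p²⟩ = −ħ² ∫ ψ*·ψ'' dx / ∫|ψ|² dx.
Expand each integrand as polynomial × e^(−2ax²) and use ∫x^(2j)·e^(−2ax²) dx = (2j−1)!!/(4a)^j · √(π/(2a)), odd powers → 0; here √(π/(2a)) = 1.0166. Differentiate with the product rule, d/dx e^(−ax²) = −2ax·e^(−ax²).
State is unnormalized: ∫|ψ|² dx = 0.70875, and ∫ψ*·(−ħ² ψ'') dx = 4.9264, so ⟨p²⟩ = 4.9264 / 0.70875.
⟨p²⟩ = 6.9508.

6.951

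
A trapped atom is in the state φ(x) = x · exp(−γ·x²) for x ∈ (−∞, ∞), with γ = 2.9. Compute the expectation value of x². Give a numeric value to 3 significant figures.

0.259

⟨x²⟩ = ∫ x²·|φ|² dx / ∫|φ|² dx (integrals over the domain).
Expand each integrand as polynomial × e^(−2γx²) and use ∫x^(2j)·e^(−2γx²) dx = (2j−1)!!/(4γ)^j · √(π/(2γ)), odd powers → 0; here √(π/(2γ)) = 0.73597.
State is unnormalized: ∫|φ|² dx = 0.063446, and ∫φ*·x²·φ dx = 0.016408, so ⟨x²⟩ = 0.016408 / 0.063446.
⟨x²⟩ = 0.25862.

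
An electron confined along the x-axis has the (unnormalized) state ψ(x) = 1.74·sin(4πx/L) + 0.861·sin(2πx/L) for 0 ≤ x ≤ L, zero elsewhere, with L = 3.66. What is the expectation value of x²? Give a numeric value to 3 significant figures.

⟨x²⟩ = ∫ x²·|ψ|² dx / ∫|ψ|² dx (integrals over the domain).
On 0 ≤ x ≤ L (j ≠ l): ∫sin²(jπx/L) dx = L/2, ∫sin(jπx/L)·sin(lπx/L) dx = 0; diagonal moments ∫x·sin²(jπx/L) dx = L²/4, ∫x²·sin²(jπx/L) dx = L³·(1/6 − 1/(4j²π²)); cross terms ∫x·sin(jπx/L)·sin(lπx/L) dx = 0 for j + l even and −4jlL²/(π²(j² − l²)²) for j + l odd, ∫x²·sin(jπx/L)·sin(lπx/L) dx = (−1)^(j+l)·4jlL³/(π²(j² − l²)²); higher powers the same way via product-to-sum and parts.
State is unnormalized: ∫|ψ|² dx = 6.8971, and ∫ψ*·x²·ψ dx = 33.639, so ⟨x²⟩ = 33.639 / 6.8971.
⟨x²⟩ = 4.8773.

4.88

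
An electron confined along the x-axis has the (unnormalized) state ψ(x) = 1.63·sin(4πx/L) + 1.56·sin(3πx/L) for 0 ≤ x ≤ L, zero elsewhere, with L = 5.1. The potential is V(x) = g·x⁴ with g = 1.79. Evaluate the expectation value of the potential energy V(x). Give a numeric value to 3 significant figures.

⟨V⟩ = ∫ V(x)·|ψ|² dx / ∫|ψ|² dx.
On 0 ≤ x ≤ L (j ≠ l): ∫sin²(jπx/L) dx = L/2, ∫sin(jπx/L)·sin(lπx/L) dx = 0; diagonal moments ∫x·sin²(jπx/L) dx = L²/4, ∫x²·sin²(jπx/L) dx = L³·(1/6 − 1/(4j²π²)); cross terms ∫x·sin(jπx/L)·sin(lπx/L) dx = 0 for j + l even and −4jlL²/(π²(j² − l²)²) for j + l odd, ∫x²·sin(jπx/L)·sin(lπx/L) dx = (−1)^(j+l)·4jlL³/(π²(j² − l²)²); higher powers the same way via product-to-sum and parts.
State is unnormalized: ∫|ψ|² dx = 12.981, and ∫ψ*·V(x)·ψ dx = 642.10, so ⟨V⟩ = 642.10 / 12.981.
⟨V⟩ = 49.465.

49.5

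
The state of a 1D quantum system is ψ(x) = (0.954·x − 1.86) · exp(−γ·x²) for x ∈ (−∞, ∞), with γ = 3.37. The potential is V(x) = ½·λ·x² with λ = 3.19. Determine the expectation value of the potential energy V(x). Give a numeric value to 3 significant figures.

⟨V⟩ = ∫ V(x)·|ψ|² dx / ∫|ψ|² dx.
Expand each integrand as polynomial × e^(−2γx²) and use ∫x^(2j)·e^(−2γx²) dx = (2j−1)!!/(4γ)^j · √(π/(2γ)), odd powers → 0; here √(π/(2γ)) = 0.68272.
State is unnormalized: ∫|ψ|² dx = 2.4080, and ∫ψ*·V(x)·ψ dx = 0.29584, so ⟨V⟩ = 0.29584 / 2.4080.
⟨V⟩ = 0.12285.

0.123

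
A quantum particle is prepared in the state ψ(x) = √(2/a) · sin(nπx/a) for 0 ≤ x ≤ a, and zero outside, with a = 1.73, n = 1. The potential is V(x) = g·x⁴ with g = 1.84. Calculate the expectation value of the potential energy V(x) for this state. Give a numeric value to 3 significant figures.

⟨V⟩ = ∫ V(x)·|ψ|² dx.
With sin²θ = (1 − cos2θ)/2 on 0 ≤ x ≤ a: ∫sin²(nπx/a) dx = a/2, ∫x·sin²(nπx/a) dx = a²/4, ∫x²·sin²(nπx/a) dx = a³·(1/6 − 1/(4n²π²)); higher powers xᵏ the same way, integrating xᵏ·cos(2nπx/a) by parts.
⟨V⟩ = 1.8802.

1.88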